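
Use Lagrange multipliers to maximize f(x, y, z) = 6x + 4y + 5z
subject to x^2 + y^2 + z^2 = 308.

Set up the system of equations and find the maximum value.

Lagrange conditions: 6 = 2*lambda*x, 4 = 2*lambda*y, 5 = 2*lambda*z
So x:6 = y:4 = z:5, i.e. x = 6t, y = 4t, z = 5t
Constraint: t^2*(6^2 + 4^2 + 5^2) = 308
  t^2 * 77 = 308  =>  t = sqrt(4)
Maximum = 6*6t + 4*4t + 5*5t = 77*sqrt(4) = 154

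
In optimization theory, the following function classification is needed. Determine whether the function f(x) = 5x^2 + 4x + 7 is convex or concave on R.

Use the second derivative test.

f(x) = 5x^2 + 4x + 7
f'(x) = 10x + 4
f''(x) = 10
Since f''(x) = 10 > 0 for all x, f is convex on R.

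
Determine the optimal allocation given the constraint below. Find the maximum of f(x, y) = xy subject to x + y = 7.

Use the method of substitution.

Substitute y = 7 - x into f(x,y) = xy:
g(x) = x(7 - x) = 7x - x^2
g'(x) = 7 - 2x = 0  =>  x = 7/2
y = 7 - 7/2 = 7/2
Maximum value = (7/2) * (7/2) = 49/4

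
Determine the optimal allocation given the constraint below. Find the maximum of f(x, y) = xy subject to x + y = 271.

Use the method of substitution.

Substitute y = 271 - x into f(x,y) = xy:
g(x) = x(271 - x) = 271x - x^2
g'(x) = 271 - 2x = 0  =>  x = 271/2
y = 271 - 271/2 = 271/2
Maximum value = (271/2) * (271/2) = 73441/4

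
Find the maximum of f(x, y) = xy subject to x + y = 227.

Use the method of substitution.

Substitute y = 227 - x into f(x,y) = xy:
g(x) = x(227 - x) = 227x - x^2
g'(x) = 227 - 2x = 0  =>  x = 227/2
y = 227 - 227/2 = 227/2
Maximum value = (227/2) * (227/2) = 51529/4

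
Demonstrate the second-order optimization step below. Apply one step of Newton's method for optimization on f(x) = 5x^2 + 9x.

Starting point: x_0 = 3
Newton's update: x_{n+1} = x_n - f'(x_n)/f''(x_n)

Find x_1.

f(x) = 5x^2 + 9x
f'(x) = 10x + (9), f''(x) = 10
Newton step: x_1 = x_0 - f'(x_0)/f''(x_0)
f'(3) = 39
x_1 = 3 - 39/10 = -9/10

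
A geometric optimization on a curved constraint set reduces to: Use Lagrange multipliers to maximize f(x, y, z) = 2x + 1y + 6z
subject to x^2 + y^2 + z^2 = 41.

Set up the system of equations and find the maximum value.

Lagrange conditions: 2 = 2*lambda*x, 1 = 2*lambda*y, 6 = 2*lambda*z
So x:2 = y:1 = z:6, i.e. x = 2t, y = 1t, z = 6t
Constraint: t^2*(2^2 + 1^2 + 6^2) = 41
  t^2 * 41 = 41  =>  t = sqrt(1)
Maximum = 2*2t + 1*1t + 6*6t = 41*sqrt(1) = 41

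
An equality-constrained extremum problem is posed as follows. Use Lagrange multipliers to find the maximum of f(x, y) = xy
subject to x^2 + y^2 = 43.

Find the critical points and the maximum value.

Lagrange conditions: y = 2*lambda*x and x = 2*lambda*y
If x = 0 then y = 0, violating the constraint, so x, y != 0.
Dividing: y/x = x/y => x^2 = y^2 => y = x or y = -x
Constraint: 2x^2 = 43 => x^2 = 43/2 => x = +/-sqrt(43/2)
Critical points: (sqrt(43/2), sqrt(43/2)), (-sqrt(43/2), -sqrt(43/2)), (sqrt(43/2), -sqrt(43/2)), (-sqrt(43/2), sqrt(43/2))
  y = x:  xy = x^2 = 43/2  at (sqrt(43/2), sqrt(43/2)) and (-sqrt(43/2), -sqrt(43/2))
  y = -x: xy = -x^2 = -43/2 at (sqrt(43/2), -sqrt(43/2)) and (-sqrt(43/2), sqrt(43/2))
Maximum xy = 43/2 at (sqrt(43/2), sqrt(43/2)) and (-sqrt(43/2), -sqrt(43/2))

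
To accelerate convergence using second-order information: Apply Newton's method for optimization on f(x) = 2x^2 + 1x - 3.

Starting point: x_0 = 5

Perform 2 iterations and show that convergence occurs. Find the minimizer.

f(x) = 2x^2 + 1x - 3, f'(x) = 4x + (1), f''(x) = 4
Step 1: f'(5) = 21, x_1 = 5 - 21/4 = -1/4
Step 2: f'(-1/4) = 0, x_2 = -1/4 (converged)
Newton's method converges in 1 step for quadratics.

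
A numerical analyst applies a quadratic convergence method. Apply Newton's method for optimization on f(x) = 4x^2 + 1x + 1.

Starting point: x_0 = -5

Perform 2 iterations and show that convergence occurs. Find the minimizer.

f(x) = 4x^2 + 1x + 1, f'(x) = 8x + (1), f''(x) = 8
Step 1: f'(-5) = -39, x_1 = -5 - -39/8 = -1/8
Step 2: f'(-1/8) = 0, x_2 = -1/8 (converged)
Newton's method converges in 1 step for quadratics.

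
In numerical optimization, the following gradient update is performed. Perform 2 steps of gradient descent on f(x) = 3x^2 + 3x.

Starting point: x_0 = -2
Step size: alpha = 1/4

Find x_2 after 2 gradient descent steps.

f(x) = 3x^2 + 3x, f'(x) = 6x + (3)
Step 1: f'(-2) = -9, x_1 = -2 - 1/4 * -9 = 1/4
Step 2: f'(1/4) = 9/2, x_2 = 1/4 - 1/4 * 9/2 = -7/8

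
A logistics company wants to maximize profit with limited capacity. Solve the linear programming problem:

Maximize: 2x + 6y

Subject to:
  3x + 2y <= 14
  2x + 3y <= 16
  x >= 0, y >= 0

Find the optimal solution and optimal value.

Feasible vertices: (0, 0), (0, 16/3), (2, 4), (14/3, 0)
Objective 2x + 6y at each:
  (0, 0): 0
  (0, 16/3): 32
  (2, 4): 28
  (14/3, 0): 28/3
Maximum is 32 at (0, 16/3).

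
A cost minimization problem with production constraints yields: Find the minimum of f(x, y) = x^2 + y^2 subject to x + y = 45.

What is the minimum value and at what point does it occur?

Substitute y = 45 - x into f(x,y) = x^2 + y^2:
g(x) = x^2 + (45 - x)^2 = 2x^2 - 90x + 2025
g'(x) = 4x - 90 = 0  =>  x = 45/2
y = 45 - 45/2 = 45/2
Minimum value = (45/2)^2 + (45/2)^2 = 2025/2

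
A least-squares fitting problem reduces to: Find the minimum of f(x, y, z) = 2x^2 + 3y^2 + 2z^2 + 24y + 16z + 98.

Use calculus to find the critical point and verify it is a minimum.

f(x,y,z) = 2x^2 + 3y^2 + 2z^2 + 24y + 16z + 98
df/dx = 4x + (0) = 0 => x = 0
df/dy = 6y + (24) = 0 => y = -4
df/dz = 4z + (16) = 0 => z = -4
f(0,-4,-4) = 2*(0)^2 + 3*(-4)^2 + 2*(-4)^2 + 24*(-4) + 16*(-4) + 98 = 18
Hessian is diagonal with entries 4, 6, 4 > 0, confirmed minimum.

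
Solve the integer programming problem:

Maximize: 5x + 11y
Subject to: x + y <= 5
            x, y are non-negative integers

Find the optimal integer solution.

Objective: 5x + 11y, constraint: x + y <= 5
Coefficient of y is 11 > coefficient of x is 5, so allocate the entire budget to y.
Optimal: x = 0, y = 5, value = 55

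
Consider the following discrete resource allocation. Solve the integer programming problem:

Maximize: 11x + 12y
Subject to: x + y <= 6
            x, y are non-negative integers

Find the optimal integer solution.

Objective: 11x + 12y, constraint: x + y <= 6
Coefficient of y is 12 > coefficient of x is 11, so allocate the entire budget to y.
Optimal: x = 0, y = 6, value = 72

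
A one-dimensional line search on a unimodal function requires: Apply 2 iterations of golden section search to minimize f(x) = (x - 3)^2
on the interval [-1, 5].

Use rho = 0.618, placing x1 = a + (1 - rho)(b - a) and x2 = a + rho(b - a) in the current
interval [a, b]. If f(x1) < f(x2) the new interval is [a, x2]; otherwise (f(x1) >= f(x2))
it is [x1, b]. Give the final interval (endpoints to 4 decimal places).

Golden section search for min of f(x) = (x - 3)^2 on [-1, 5].
Each step: x1 = a + (1 - rho)(b - a), x2 = a + rho(b - a); if f(x1) < f(x2) keep [a, x2], otherwise keep [x1, b].
Step 1: [-1.0000, 5.0000], x1=1.2920 (f=2.9173), x2=2.7080 (f=0.0853); f(x1) > f(x2) => keep [1.2920, 5.0000]
Step 2: [1.2920, 5.0000], x1=2.7085 (f=0.0850), x2=3.5835 (f=0.3405); f(x1) < f(x2) => keep [1.2920, 3.5835]
Final interval: [1.2920, 3.5835]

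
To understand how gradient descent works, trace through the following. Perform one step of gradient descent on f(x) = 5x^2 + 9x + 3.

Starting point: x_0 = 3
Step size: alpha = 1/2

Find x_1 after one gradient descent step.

f(x) = 5x^2 + 9x + 3
f'(x) = 10x + 9
f'(3) = 10*3 + (9) = 39
x_1 = x_0 - alpha * f'(x_0) = 3 - 1/2 * 39 = -33/2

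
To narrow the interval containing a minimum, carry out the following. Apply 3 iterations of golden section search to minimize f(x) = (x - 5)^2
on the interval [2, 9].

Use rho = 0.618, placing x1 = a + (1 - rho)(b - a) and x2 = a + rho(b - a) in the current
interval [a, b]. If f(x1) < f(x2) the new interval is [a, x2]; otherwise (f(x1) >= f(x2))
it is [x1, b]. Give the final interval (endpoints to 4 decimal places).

Golden section search for min of f(x) = (x - 5)^2 on [2, 9].
Each step: x1 = a + (1 - rho)(b - a), x2 = a + rho(b - a); if f(x1) < f(x2) keep [a, x2], otherwise keep [x1, b].
Step 1: [2.0000, 9.0000], x1=4.6740 (f=0.1063), x2=6.3260 (f=1.7583); f(x1) < f(x2) => keep [2.0000, 6.3260]
Step 2: [2.0000, 6.3260], x1=3.6525 (f=1.8157), x2=4.6735 (f=0.1066); f(x1) > f(x2) => keep [3.6525, 6.3260]
Step 3: [3.6525, 6.3260], x1=4.6738 (f=0.1064), x2=5.3047 (f=0.0929); f(x1) > f(x2) => keep [4.6738, 6.3260]
Final interval: [4.6738, 6.3260]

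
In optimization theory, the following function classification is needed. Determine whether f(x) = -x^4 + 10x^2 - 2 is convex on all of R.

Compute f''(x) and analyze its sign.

f(x) = -x^4 + 10x^2 - 2
f'(x) = -4x^3 + 20x
f''(x) = -12x^2 + 20
f''(x) = -12x^2 + 20 -> -inf as |x| -> inf
Therefore, f is not globally convex on R.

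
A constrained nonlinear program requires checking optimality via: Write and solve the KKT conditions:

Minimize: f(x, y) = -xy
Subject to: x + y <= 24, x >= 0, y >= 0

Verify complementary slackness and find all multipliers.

Problem: min -xy s.t. x + y <= 24 (multiplier lambda), x >= 0 (mu_x), y >= 0 (mu_y)
KKT stationarity: -y + lambda - mu_x = 0, -x + lambda - mu_y = 0, with lambda, mu_x, mu_y >= 0
Complementary slackness: lambda*(x + y - 24) = 0, mu_x*x = 0, mu_y*y = 0
If lambda = 0: y = -mu_x <= 0 and x = -mu_y <= 0 force x = y = 0 with f = 0; but x = y = 12 is feasible with f = -144 < 0, so this is not the minimum. Hence lambda > 0 and x + y = 24.
Try x > 0, y > 0 (so mu_x = mu_y = 0): y = lambda, x = lambda => x = y = lambda
x + y = 24 => 2*lambda = 24 => lambda = 12
x* = y* = 12 > 0, consistent with mu_x = mu_y = 0.
(Any feasible point with x = 0 or y = 0 has f = 0 > -144, so the minimum is not on those boundaries.)
min(-xy) = -144 (i.e. max xy = 144)
Multipliers: lambda = 12, mu_x = 0, mu_y = 0
Complementary slackness: lambda*(x + y - 24) = 12*(12 + 12 - 24) = 0, mu_x*x = 0*12 = 0, mu_y*y = 0*12 = 0. Satisfied.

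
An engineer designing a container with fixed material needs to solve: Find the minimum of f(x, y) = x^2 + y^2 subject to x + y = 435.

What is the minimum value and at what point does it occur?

Substitute y = 435 - x into f(x,y) = x^2 + y^2:
g(x) = x^2 + (435 - x)^2 = 2x^2 - 870x + 189225
g'(x) = 4x - 870 = 0  =>  x = 435/2
y = 435 - 435/2 = 435/2
Minimum value = (435/2)^2 + (435/2)^2 = 189225/2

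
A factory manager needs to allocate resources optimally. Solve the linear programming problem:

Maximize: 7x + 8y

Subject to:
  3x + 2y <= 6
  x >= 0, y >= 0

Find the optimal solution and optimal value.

The feasible region has vertices at [(0, 0), (2, 0), (0, 3)].
Checking objective 7x + 8y at each vertex:
  (0, 0): 7*0 + 8*0 = 0
  (2, 0): 7*2 + 8*0 = 14
  (0, 3): 7*0 + 8*3 = 24
Maximum is 24 at (0, 3).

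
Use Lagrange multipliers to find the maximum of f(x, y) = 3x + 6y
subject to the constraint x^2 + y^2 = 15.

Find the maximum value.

Set up Lagrange conditions: grad f = lambda * grad g
  3 = 2*lambda*x
  6 = 2*lambda*y
From these: x/y = 3/6, so x = 3t, y = 6t for some t.
Substitute into constraint: (3t)^2 + (6t)^2 = 15
  t^2 * 45 = 15
  t = sqrt(15/45)
Maximum = 3*x + 6*y = (3^2 + 6^2)*t = 45 * sqrt(15/45) = sqrt(675)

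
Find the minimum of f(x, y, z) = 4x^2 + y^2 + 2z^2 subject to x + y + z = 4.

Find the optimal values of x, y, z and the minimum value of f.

Using Lagrange multipliers on f = 4x^2 + y^2 + 2z^2 with constraint x + y + z = 4:
Conditions: 2*4*x = lambda, 2*1*y = lambda, 2*2*z = lambda
So x = lambda/8, y = lambda/2, z = lambda/4
Substituting into constraint: lambda * (7/8) = 4
lambda = 32/7
x = 4/7, y = 16/7, z = 8/7
Minimum value = 64/7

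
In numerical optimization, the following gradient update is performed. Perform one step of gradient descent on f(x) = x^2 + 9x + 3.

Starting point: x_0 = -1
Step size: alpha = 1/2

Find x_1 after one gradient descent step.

f(x) = x^2 + 9x + 3
f'(x) = 2x + 9
f'(-1) = 2*-1 + (9) = 7
x_1 = x_0 - alpha * f'(x_0) = -1 - 1/2 * 7 = -9/2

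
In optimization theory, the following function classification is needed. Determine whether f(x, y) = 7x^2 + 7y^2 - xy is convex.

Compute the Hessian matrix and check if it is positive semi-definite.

f(x,y) = 7x^2 + 7y^2 - xy
Hessian H = [[14, -1], [-1, 14]]
trace(H) = 28, det(H) = 195
Eigenvalues: (28 +/- sqrt(4)) / 2 = 15, 13
Since both eigenvalues > 0, f is convex.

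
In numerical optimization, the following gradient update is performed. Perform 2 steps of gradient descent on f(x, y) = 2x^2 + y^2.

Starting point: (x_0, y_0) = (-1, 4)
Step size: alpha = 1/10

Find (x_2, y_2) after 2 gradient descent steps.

f(x,y) = 2x^2 + y^2
grad_x = 4x + 0y, grad_y = 2y + 0x
Step 1: grad = (-4, 8), (-3/5, 16/5)
Step 2: grad = (-12/5, 32/5), (-9/25, 64/25)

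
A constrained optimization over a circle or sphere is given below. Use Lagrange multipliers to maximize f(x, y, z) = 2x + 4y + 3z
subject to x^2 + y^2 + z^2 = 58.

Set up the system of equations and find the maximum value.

Lagrange conditions: 2 = 2*lambda*x, 4 = 2*lambda*y, 3 = 2*lambda*z
So x:2 = y:4 = z:3, i.e. x = 2t, y = 4t, z = 3t
Constraint: t^2*(2^2 + 4^2 + 3^2) = 58
  t^2 * 29 = 58  =>  t = sqrt(2)
Maximum = 2*2t + 4*4t + 3*3t = 29*sqrt(2) = sqrt(1682)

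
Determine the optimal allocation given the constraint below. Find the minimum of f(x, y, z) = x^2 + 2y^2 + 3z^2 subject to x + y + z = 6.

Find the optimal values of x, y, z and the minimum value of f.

Using Lagrange multipliers on f = x^2 + 2y^2 + 3z^2 with constraint x + y + z = 6:
Conditions: 2*1*x = lambda, 2*2*y = lambda, 2*3*z = lambda
So x = lambda/2, y = lambda/4, z = lambda/6
Substituting into constraint: lambda * (11/12) = 6
lambda = 72/11
x = 36/11, y = 18/11, z = 12/11
Minimum value = 216/11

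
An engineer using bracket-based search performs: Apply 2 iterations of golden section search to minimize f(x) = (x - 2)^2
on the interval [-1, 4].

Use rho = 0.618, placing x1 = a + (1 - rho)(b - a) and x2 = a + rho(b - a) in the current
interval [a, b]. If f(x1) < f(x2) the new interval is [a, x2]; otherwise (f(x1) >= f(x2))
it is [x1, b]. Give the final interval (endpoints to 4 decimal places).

Golden section search for min of f(x) = (x - 2)^2 on [-1, 4].
Each step: x1 = a + (1 - rho)(b - a), x2 = a + rho(b - a); if f(x1) < f(x2) keep [a, x2], otherwise keep [x1, b].
Step 1: [-1.0000, 4.0000], x1=0.9100 (f=1.1881), x2=2.0900 (f=0.0081); f(x1) > f(x2) => keep [0.9100, 4.0000]
Step 2: [0.9100, 4.0000], x1=2.0904 (f=0.0082), x2=2.8196 (f=0.6718); f(x1) < f(x2) => keep [0.9100, 2.8196]
Final interval: [0.9100, 2.8196]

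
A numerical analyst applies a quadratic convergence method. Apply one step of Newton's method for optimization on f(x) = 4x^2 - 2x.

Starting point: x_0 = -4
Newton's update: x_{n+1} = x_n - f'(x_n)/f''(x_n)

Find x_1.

f(x) = 4x^2 - 2x
f'(x) = 8x + (-2), f''(x) = 8
Newton step: x_1 = x_0 - f'(x_0)/f''(x_0)
f'(-4) = -34
x_1 = -4 - -34/8 = 1/4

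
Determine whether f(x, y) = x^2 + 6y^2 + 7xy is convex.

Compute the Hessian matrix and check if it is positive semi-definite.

f(x,y) = x^2 + 6y^2 + 7xy
Hessian H = [[2, 7], [7, 12]]
trace(H) = 14, det(H) = -25
Eigenvalues: (14 +/- sqrt(296)) / 2 = 15.6, -1.602
Since not both eigenvalues positive, f is neither convex nor concave.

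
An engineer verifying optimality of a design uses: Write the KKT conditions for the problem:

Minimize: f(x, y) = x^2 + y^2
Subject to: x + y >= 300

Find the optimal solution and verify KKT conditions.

KKT conditions for min x^2 + y^2 s.t. x + y >= 300:
Stationarity: 2x = mu, 2y = mu
So x = y = mu/2.
Complementary slackness: mu*(x + y - 300) = 0
Primal feasibility: x + y >= 300; dual feasibility: mu >= 0
If mu = 0 then x = y = 0, but 0 + 0 < 300 is infeasible, so the constraint is active.
Constraint active: x + y = 2*(mu/2) = 300 => mu = 300
x = y = 150, f = 45000
Verify: stationarity 2*150 = 300 = mu; primal 150 + 150 = 300 >= 300; dual mu = 300 >= 0; complementary slackness 300*(300 - 300) = 0. All KKT conditions hold.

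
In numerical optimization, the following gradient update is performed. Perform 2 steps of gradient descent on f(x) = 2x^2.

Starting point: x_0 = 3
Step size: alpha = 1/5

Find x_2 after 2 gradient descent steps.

f(x) = 2x^2, f'(x) = 4x + (0)
Step 1: f'(3) = 12, x_1 = 3 - 1/5 * 12 = 3/5
Step 2: f'(3/5) = 12/5, x_2 = 3/5 - 1/5 * 12/5 = 3/25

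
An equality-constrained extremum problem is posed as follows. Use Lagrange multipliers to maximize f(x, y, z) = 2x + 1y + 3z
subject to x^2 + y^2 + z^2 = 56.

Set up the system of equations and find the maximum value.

Lagrange conditions: 2 = 2*lambda*x, 1 = 2*lambda*y, 3 = 2*lambda*z
So x:2 = y:1 = z:3, i.e. x = 2t, y = 1t, z = 3t
Constraint: t^2*(2^2 + 1^2 + 3^2) = 56
  t^2 * 14 = 56  =>  t = sqrt(4)
Maximum = 2*2t + 1*1t + 3*3t = 14*sqrt(4) = 28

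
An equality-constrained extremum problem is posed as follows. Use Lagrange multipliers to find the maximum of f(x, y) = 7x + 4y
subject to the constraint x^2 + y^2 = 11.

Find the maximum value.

Set up Lagrange conditions: grad f = lambda * grad g
  7 = 2*lambda*x
  4 = 2*lambda*y
From these: x/y = 7/4, so x = 7t, y = 4t for some t.
Substitute into constraint: (7t)^2 + (4t)^2 = 11
  t^2 * 65 = 11
  t = sqrt(11/65)
Maximum = 7*x + 4*y = (7^2 + 4^2)*t = 65 * sqrt(11/65) = sqrt(715)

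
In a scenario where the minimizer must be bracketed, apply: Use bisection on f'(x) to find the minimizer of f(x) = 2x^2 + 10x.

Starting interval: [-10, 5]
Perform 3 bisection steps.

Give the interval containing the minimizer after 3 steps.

Finding critical point of f(x) = 2x^2 + 10x using bisection on f'(x) = 4x + 10.
f'(x) = 0 when x = -5/2.
Starting interval: [-10, 5]
Step 1: mid = -5/2, f'(mid) = 0, new interval = [-5/2, -5/2]
Step 2: mid = -5/2, f'(mid) = 0, new interval = [-5/2, -5/2]
Step 3: mid = -5/2, f'(mid) = 0, new interval = [-5/2, -5/2]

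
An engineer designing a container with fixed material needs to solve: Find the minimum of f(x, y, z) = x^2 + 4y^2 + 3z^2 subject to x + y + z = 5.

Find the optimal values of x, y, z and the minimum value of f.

Using Lagrange multipliers on f = x^2 + 4y^2 + 3z^2 with constraint x + y + z = 5:
Conditions: 2*1*x = lambda, 2*4*y = lambda, 2*3*z = lambda
So x = lambda/2, y = lambda/8, z = lambda/6
Substituting into constraint: lambda * (19/24) = 5
lambda = 120/19
x = 60/19, y = 15/19, z = 20/19
Minimum value = 300/19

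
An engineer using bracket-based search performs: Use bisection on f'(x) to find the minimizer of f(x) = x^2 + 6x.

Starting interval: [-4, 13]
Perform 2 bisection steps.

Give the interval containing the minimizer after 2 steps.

Finding critical point of f(x) = x^2 + 6x using bisection on f'(x) = 2x + 6.
f'(x) = 0 when x = -3.
Starting interval: [-4, 13]
Step 1: mid = 9/2, f'(mid) = 15, new interval = [-4, 9/2]
Step 2: mid = 1/4, f'(mid) = 13/2, new interval = [-4, 1/4]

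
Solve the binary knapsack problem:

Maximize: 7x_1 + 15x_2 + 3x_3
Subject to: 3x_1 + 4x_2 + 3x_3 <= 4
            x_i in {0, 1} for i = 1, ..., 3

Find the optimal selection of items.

Items: item 1 (v=7, w=3), item 2 (v=15, w=4), item 3 (v=3, w=3)
Capacity: 4
Checking all 8 subsets (w = total weight, v = total value):
  {}: w = 0, v = 0
  {1}: w = 3, v = 7
  {2}: w = 4, v = 15
  {3}: w = 3, v = 3
  {1, 2}: w = 7 > 4, infeasible
  {1, 3}: w = 6 > 4, infeasible
  {2, 3}: w = 7 > 4, infeasible
  {1, 2, 3}: w = 10 > 4, infeasible
Best feasible subset: items [2]
Total weight: 4 <= 4, total value: 15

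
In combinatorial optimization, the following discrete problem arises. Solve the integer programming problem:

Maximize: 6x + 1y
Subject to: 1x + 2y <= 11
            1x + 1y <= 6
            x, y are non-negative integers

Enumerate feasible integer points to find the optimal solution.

Constraint 1: 1x + 2y <= 11
Constraint 2: 1x + 1y <= 6
Feasible x range (need y >= 0): 0 <= x <= min(11/1, 6/1) => x in {0, ..., 6}.
Enumerate feasible integer points row by row (the coefficient of y is 1 > 0, so for each x the largest feasible y gives the best value):
  x = 0: y <= min((11 - 1*0)/2, (6 - 1*0)/1) => y in {0, ..., 5}; best 6*0 + 1*5 = 5
  x = 1: y <= min((11 - 1*1)/2, (6 - 1*1)/1) => y in {0, ..., 5}; best 6*1 + 1*5 = 11
  x = 2: y <= min((11 - 1*2)/2, (6 - 1*2)/1) => y in {0, ..., 4}; best 6*2 + 1*4 = 16
  x = 3: y <= min((11 - 1*3)/2, (6 - 1*3)/1) => y in {0, ..., 3}; best 6*3 + 1*3 = 21
  x = 4: y <= min((11 - 1*4)/2, (6 - 1*4)/1) => y in {0, ..., 2}; best 6*4 + 1*2 = 26
  x = 5: y <= min((11 - 1*5)/2, (6 - 1*5)/1) => y in {0, ..., 1}; best 6*5 + 1*1 = 31
  x = 6: y <= min((11 - 1*6)/2, (6 - 1*6)/1) => y in {0}; best 6*6 + 1*0 = 36
The maximum 6x + 1y = 36 is achieved at x = 6, y = 0.
Check: 1*6 + 2*0 = 6 <= 11 and 1*6 + 1*0 = 6 <= 6.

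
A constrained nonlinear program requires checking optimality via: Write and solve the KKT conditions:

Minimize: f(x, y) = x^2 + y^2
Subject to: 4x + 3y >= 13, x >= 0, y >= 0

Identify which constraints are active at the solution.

KKT conditions for min x^2 + y^2 s.t. 4x + 3y >= 13, x >= 0, y >= 0:
Stationarity: 2x = mu*4 + mu_x, 2y = mu*3 + mu_y, with mu, mu_x, mu_y >= 0
Complementary slackness: mu*(4x + 3y - 13) = 0, mu_x*x = 0, mu_y*y = 0
(0, 0) is infeasible (4*0 + 3*0 < 13), so if mu = 0 stationarity would force x = mu_x/2 >= 0, y = mu_y/2 >= 0 with mu_x*x = mu_y*y = 0, i.e. x = y = 0: contradiction. Hence mu > 0 and 4x + 3y = 13 is active.
Try x > 0, y > 0 (so mu_x = mu_y = 0): x = 4*mu/2, y = 3*mu/2
Substitute: 4*(4*mu/2) + 3*(3*mu/2) = 13
  mu*25/2 = 13 => mu = 26/25
x* = 52/25 > 0, y* = 39/25 > 0, consistent with mu_x = mu_y = 0.
f is convex and the constraints are linear, so this KKT point is the global minimum.
f* = 169/25
Active constraints: 4x + 3y >= 13 (holds with equality, mu = 26/25 > 0); x >= 0 and y >= 0 are inactive (mu_x = mu_y = 0).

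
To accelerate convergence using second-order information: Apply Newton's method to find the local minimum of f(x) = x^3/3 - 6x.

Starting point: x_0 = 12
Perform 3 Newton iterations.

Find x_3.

f(x) = x^3/3 - 6x
f'(x) = x^2 - 6, f''(x) = 2x
Newton update: x_{n+1} = x_n - (x_n^2 - 6)/(2*x_n)
Step 1: x_0 = 12, f'=138, f''=24, x_1 = 25/4
Step 2: x_1 = 25/4, f'=529/16, f''=25/2, x_2 = 721/200
Step 3: x_2 = 721/200, f'=279841/40000, f''=721/100, x_3 = 759841/288400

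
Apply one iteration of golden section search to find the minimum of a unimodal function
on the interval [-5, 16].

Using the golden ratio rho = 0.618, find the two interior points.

Golden section search on [-5, 16].
Golden ratio rho = 0.618 (approx).
Interior points:
  x_1 = -5 + (1-0.618)*21 = 3.0220
  x_2 = -5 + 0.618*21 = 7.9780
Compare f(x_1) and f(x_2) to determine which subinterval to keep.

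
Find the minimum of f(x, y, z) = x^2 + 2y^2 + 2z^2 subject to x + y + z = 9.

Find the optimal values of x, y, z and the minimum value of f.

Using Lagrange multipliers on f = x^2 + 2y^2 + 2z^2 with constraint x + y + z = 9:
Conditions: 2*1*x = lambda, 2*2*y = lambda, 2*2*z = lambda
So x = lambda/2, y = lambda/4, z = lambda/4
Substituting into constraint: lambda * (1) = 9
lambda = 9
x = 9/2, y = 9/4, z = 9/4
Minimum value = 81/2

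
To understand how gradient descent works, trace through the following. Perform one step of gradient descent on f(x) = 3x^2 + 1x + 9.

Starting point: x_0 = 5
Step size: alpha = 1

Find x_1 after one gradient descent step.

f(x) = 3x^2 + 1x + 9
f'(x) = 6x + 1
f'(5) = 6*5 + (1) = 31
x_1 = x_0 - alpha * f'(x_0) = 5 - 1 * 31 = -26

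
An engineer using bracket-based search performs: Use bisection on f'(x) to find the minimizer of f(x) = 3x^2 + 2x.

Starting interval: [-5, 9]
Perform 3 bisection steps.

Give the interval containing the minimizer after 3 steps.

Finding critical point of f(x) = 3x^2 + 2x using bisection on f'(x) = 6x + 2.
f'(x) = 0 when x = -1/3.
Starting interval: [-5, 9]
Step 1: mid = 2, f'(mid) = 14, new interval = [-5, 2]
Step 2: mid = -3/2, f'(mid) = -7, new interval = [-3/2, 2]
Step 3: mid = 1/4, f'(mid) = 7/2, new interval = [-3/2, 1/4]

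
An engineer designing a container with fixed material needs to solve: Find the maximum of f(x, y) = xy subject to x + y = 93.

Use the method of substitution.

Substitute y = 93 - x into f(x,y) = xy:
g(x) = x(93 - x) = 93x - x^2
g'(x) = 93 - 2x = 0  =>  x = 93/2
y = 93 - 93/2 = 93/2
Maximum value = (93/2) * (93/2) = 8649/4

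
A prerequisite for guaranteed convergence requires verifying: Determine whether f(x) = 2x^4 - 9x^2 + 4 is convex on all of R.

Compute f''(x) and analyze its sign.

f(x) = 2x^4 - 9x^2 + 4
f'(x) = 8x^3 + -18x
f''(x) = 24x^2 + -18
f''(0) = -18 < 0, so not convex near x = 0
Therefore, f is not globally convex on R.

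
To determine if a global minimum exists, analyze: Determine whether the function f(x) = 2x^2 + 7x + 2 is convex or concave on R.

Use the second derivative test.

f(x) = 2x^2 + 7x + 2
f'(x) = 4x + 7
f''(x) = 4
Since f''(x) = 4 > 0 for all x, f is convex on R.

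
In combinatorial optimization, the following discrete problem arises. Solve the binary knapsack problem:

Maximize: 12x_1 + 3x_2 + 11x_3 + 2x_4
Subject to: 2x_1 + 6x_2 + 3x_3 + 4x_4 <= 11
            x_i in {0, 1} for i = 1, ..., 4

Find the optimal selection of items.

Items: item 1 (v=12, w=2), item 2 (v=3, w=6), item 3 (v=11, w=3), item 4 (v=2, w=4)
Capacity: 11
Checking all 16 subsets (w = total weight, v = total value):
  {}: w = 0, v = 0
  {1}: w = 2, v = 12
  {2}: w = 6, v = 3
  {3}: w = 3, v = 11
  {4}: w = 4, v = 2
  {1, 2}: w = 8, v = 15
  {1, 3}: w = 5, v = 23
  {1, 4}: w = 6, v = 14
  {2, 3}: w = 9, v = 14
  {2, 4}: w = 10, v = 5
  {3, 4}: w = 7, v = 13
  {1, 2, 3}: w = 11, v = 26
  {1, 2, 4}: w = 12 > 11, infeasible
  {1, 3, 4}: w = 9, v = 25
  {2, 3, 4}: w = 13 > 11, infeasible
  {1, 2, 3, 4}: w = 15 > 11, infeasible
Best feasible subset: items [1, 2, 3]
Total weight: 11 <= 11, total value: 26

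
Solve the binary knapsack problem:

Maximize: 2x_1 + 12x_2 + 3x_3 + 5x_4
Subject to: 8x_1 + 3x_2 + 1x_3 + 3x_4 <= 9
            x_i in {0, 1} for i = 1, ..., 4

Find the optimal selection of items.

Items: item 1 (v=2, w=8), item 2 (v=12, w=3), item 3 (v=3, w=1), item 4 (v=5, w=3)
Capacity: 9
Checking all 16 subsets (w = total weight, v = total value):
  {}: w = 0, v = 0
  {1}: w = 8, v = 2
  {2}: w = 3, v = 12
  {3}: w = 1, v = 3
  {4}: w = 3, v = 5
  {1, 2}: w = 11 > 9, infeasible
  {1, 3}: w = 9, v = 5
  {1, 4}: w = 11 > 9, infeasible
  {2, 3}: w = 4, v = 15
  {2, 4}: w = 6, v = 17
  {3, 4}: w = 4, v = 8
  {1, 2, 3}: w = 12 > 9, infeasible
  {1, 2, 4}: w = 14 > 9, infeasible
  {1, 3, 4}: w = 12 > 9, infeasible
  {2, 3, 4}: w = 7, v = 20
  {1, 2, 3, 4}: w = 15 > 9, infeasible
Best feasible subset: items [2, 3, 4]
Total weight: 7 <= 9, total value: 20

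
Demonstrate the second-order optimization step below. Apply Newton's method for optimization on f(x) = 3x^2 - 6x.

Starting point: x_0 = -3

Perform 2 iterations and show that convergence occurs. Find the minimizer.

f(x) = 3x^2 - 6x, f'(x) = 6x + (-6), f''(x) = 6
Step 1: f'(-3) = -24, x_1 = -3 - -24/6 = 1
Step 2: f'(1) = 0, x_2 = 1 (converged)
Newton's method converges in 1 step for quadratics.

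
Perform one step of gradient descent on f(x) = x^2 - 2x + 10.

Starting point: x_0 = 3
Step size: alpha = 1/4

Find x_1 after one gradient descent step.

f(x) = x^2 - 2x + 10
f'(x) = 2x - 2
f'(3) = 2*3 + (-2) = 4
x_1 = x_0 - alpha * f'(x_0) = 3 - 1/4 * 4 = 2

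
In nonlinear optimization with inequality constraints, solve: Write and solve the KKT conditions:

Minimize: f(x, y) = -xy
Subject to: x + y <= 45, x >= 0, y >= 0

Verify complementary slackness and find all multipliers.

Problem: min -xy s.t. x + y <= 45 (multiplier lambda), x >= 0 (mu_x), y >= 0 (mu_y)
KKT stationarity: -y + lambda - mu_x = 0, -x + lambda - mu_y = 0, with lambda, mu_x, mu_y >= 0
Complementary slackness: lambda*(x + y - 45) = 0, mu_x*x = 0, mu_y*y = 0
If lambda = 0: y = -mu_x <= 0 and x = -mu_y <= 0 force x = y = 0 with f = 0; but x = y = 45/2 is feasible with f = -2025/4 < 0, so this is not the minimum. Hence lambda > 0 and x + y = 45.
Try x > 0, y > 0 (so mu_x = mu_y = 0): y = lambda, x = lambda => x = y = lambda
x + y = 45 => 2*lambda = 45 => lambda = 45/2
x* = y* = 45/2 > 0, consistent with mu_x = mu_y = 0.
(Any feasible point with x = 0 or y = 0 has f = 0 > -2025/4, so the minimum is not on those boundaries.)
min(-xy) = -2025/4 (i.e. max xy = 2025/4)
Multipliers: lambda = 45/2, mu_x = 0, mu_y = 0
Complementary slackness: lambda*(x + y - 45) = 45/2*(45/2 + 45/2 - 45) = 0, mu_x*x = 0*45/2 = 0, mu_y*y = 0*45/2 = 0. Satisfied.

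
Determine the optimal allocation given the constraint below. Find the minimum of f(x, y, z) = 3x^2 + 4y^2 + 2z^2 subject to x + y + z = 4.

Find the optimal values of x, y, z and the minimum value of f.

Using Lagrange multipliers on f = 3x^2 + 4y^2 + 2z^2 with constraint x + y + z = 4:
Conditions: 2*3*x = lambda, 2*4*y = lambda, 2*2*z = lambda
So x = lambda/6, y = lambda/8, z = lambda/4
Substituting into constraint: lambda * (13/24) = 4
lambda = 96/13
x = 16/13, y = 12/13, z = 24/13
Minimum value = 192/13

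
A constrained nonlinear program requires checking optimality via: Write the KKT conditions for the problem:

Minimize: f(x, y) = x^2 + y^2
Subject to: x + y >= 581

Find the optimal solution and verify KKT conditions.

KKT conditions for min x^2 + y^2 s.t. x + y >= 581:
Stationarity: 2x = mu, 2y = mu
So x = y = mu/2.
Complementary slackness: mu*(x + y - 581) = 0
Primal feasibility: x + y >= 581; dual feasibility: mu >= 0
If mu = 0 then x = y = 0, but 0 + 0 < 581 is infeasible, so the constraint is active.
Constraint active: x + y = 2*(mu/2) = 581 => mu = 581
x = y = 581/2, f = 337561/2
Verify: stationarity 2*(581/2) = 581 = mu; primal 581/2 + 581/2 = 581 >= 581; dual mu = 581 >= 0; complementary slackness 581*(581 - 581) = 0. All KKT conditions hold.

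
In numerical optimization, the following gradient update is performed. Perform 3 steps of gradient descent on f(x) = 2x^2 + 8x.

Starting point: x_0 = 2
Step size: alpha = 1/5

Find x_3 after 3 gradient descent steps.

f(x) = 2x^2 + 8x, f'(x) = 4x + (8)
Step 1: f'(2) = 16, x_1 = 2 - 1/5 * 16 = -6/5
Step 2: f'(-6/5) = 16/5, x_2 = -6/5 - 1/5 * 16/5 = -46/25
Step 3: f'(-46/25) = 16/25, x_3 = -46/25 - 1/5 * 16/25 = -246/125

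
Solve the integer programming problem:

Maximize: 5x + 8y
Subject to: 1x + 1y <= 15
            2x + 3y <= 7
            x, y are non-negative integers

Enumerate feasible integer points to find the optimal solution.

Constraint 1: 1x + 1y <= 15
Constraint 2: 2x + 3y <= 7
Feasible x range (need y >= 0): 0 <= x <= min(15/1, 7/2) => x in {0, ..., 3}.
Enumerate feasible integer points row by row (the coefficient of y is 8 > 0, so for each x the largest feasible y gives the best value):
  x = 0: y <= min((15 - 1*0)/1, (7 - 2*0)/3) => y in {0, ..., 2}; best 5*0 + 8*2 = 16
  x = 1: y <= min((15 - 1*1)/1, (7 - 2*1)/3) => y in {0, ..., 1}; best 5*1 + 8*1 = 13
  x = 2: y <= min((15 - 1*2)/1, (7 - 2*2)/3) => y in {0, ..., 1}; best 5*2 + 8*1 = 18
  x = 3: y <= min((15 - 1*3)/1, (7 - 2*3)/3) => y in {0}; best 5*3 + 8*0 = 15
The maximum 5x + 8y = 18 is achieved at x = 2, y = 1.
Check: 1*2 + 1*1 = 3 <= 15 and 2*2 + 3*1 = 7 <= 7.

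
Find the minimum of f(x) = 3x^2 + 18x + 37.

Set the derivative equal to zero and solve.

f(x) = 3x^2 + 18x + 37
f'(x) = 6x + (18) = 0
x = -18/6 = -3
f(-3) = 10
Since f''(x) = 6 > 0, this is a minimum.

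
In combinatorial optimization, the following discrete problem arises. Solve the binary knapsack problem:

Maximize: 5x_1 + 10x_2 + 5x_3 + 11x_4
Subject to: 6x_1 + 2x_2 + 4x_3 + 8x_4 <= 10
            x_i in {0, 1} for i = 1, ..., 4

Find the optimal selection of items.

Items: item 1 (v=5, w=6), item 2 (v=10, w=2), item 3 (v=5, w=4), item 4 (v=11, w=8)
Capacity: 10
Checking all 16 subsets (w = total weight, v = total value):
  {}: w = 0, v = 0
  {1}: w = 6, v = 5
  {2}: w = 2, v = 10
  {3}: w = 4, v = 5
  {4}: w = 8, v = 11
  {1, 2}: w = 8, v = 15
  {1, 3}: w = 10, v = 10
  {1, 4}: w = 14 > 10, infeasible
  {2, 3}: w = 6, v = 15
  {2, 4}: w = 10, v = 21
  {3, 4}: w = 12 > 10, infeasible
  {1, 2, 3}: w = 12 > 10, infeasible
  {1, 2, 4}: w = 16 > 10, infeasible
  {1, 3, 4}: w = 18 > 10, infeasible
  {2, 3, 4}: w = 14 > 10, infeasible
  {1, 2, 3, 4}: w = 20 > 10, infeasible
Best feasible subset: items [2, 4]
Total weight: 10 <= 10, total value: 21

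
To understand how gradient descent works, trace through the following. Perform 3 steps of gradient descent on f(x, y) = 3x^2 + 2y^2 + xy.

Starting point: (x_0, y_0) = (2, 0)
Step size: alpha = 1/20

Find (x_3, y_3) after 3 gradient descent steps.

f(x,y) = 3x^2 + 2y^2 + xy
grad_x = 6x + 1y, grad_y = 4y + 1x
Step 1: grad = (12, 2), (7/5, -1/10)
Step 2: grad = (83/10, 1), (197/200, -3/20)
Step 3: grad = (144/25, 77/200), (697/1000, -677/4000)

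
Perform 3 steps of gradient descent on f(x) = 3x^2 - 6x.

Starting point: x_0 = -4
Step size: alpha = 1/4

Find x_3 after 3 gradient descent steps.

f(x) = 3x^2 - 6x, f'(x) = 6x + (-6)
Step 1: f'(-4) = -30, x_1 = -4 - 1/4 * -30 = 7/2
Step 2: f'(7/2) = 15, x_2 = 7/2 - 1/4 * 15 = -1/4
Step 3: f'(-1/4) = -15/2, x_3 = -1/4 - 1/4 * -15/2 = 13/8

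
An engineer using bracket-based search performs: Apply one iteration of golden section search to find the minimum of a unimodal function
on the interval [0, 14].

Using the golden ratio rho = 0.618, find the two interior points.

Golden section search on [0, 14].
Golden ratio rho = 0.618 (approx).
Interior points:
  x_1 = 0 + (1-0.618)*14 = 5.3480
  x_2 = 0 + 0.618*14 = 8.6520
Compare f(x_1) and f(x_2) to determine which subinterval to keep.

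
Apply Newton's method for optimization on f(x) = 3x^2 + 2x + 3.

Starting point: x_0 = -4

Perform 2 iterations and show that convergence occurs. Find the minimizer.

f(x) = 3x^2 + 2x + 3, f'(x) = 6x + (2), f''(x) = 6
Step 1: f'(-4) = -22, x_1 = -4 - -22/6 = -1/3
Step 2: f'(-1/3) = 0, x_2 = -1/3 (converged)
Newton's method converges in 1 step for quadratics.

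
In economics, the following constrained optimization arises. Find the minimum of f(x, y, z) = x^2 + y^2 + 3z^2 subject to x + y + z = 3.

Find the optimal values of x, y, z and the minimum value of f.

Using Lagrange multipliers on f = x^2 + y^2 + 3z^2 with constraint x + y + z = 3:
Conditions: 2*1*x = lambda, 2*1*y = lambda, 2*3*z = lambda
So x = lambda/2, y = lambda/2, z = lambda/6
Substituting into constraint: lambda * (7/6) = 3
lambda = 18/7
x = 9/7, y = 9/7, z = 3/7
Minimum value = 27/7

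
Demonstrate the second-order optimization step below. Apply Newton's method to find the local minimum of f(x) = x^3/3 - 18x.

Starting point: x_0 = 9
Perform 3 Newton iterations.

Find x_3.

f(x) = x^3/3 - 18x
f'(x) = x^2 - 18, f''(x) = 2x
Newton update: x_{n+1} = x_n - (x_n^2 - 18)/(2*x_n)
Step 1: x_0 = 9, f'=63, f''=18, x_1 = 11/2
Step 2: x_1 = 11/2, f'=49/4, f''=11, x_2 = 193/44
Step 3: x_2 = 193/44, f'=2401/1936, f''=193/22, x_3 = 72097/16984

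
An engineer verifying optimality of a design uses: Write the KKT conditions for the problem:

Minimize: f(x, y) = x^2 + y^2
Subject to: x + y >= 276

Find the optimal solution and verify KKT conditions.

KKT conditions for min x^2 + y^2 s.t. x + y >= 276:
Stationarity: 2x = mu, 2y = mu
So x = y = mu/2.
Complementary slackness: mu*(x + y - 276) = 0
Primal feasibility: x + y >= 276; dual feasibility: mu >= 0
If mu = 0 then x = y = 0, but 0 + 0 < 276 is infeasible, so the constraint is active.
Constraint active: x + y = 2*(mu/2) = 276 => mu = 276
x = y = 138, f = 38088
Verify: stationarity 2*138 = 276 = mu; primal 138 + 138 = 276 >= 276; dual mu = 276 >= 0; complementary slackness 276*(276 - 276) = 0. All KKT conditions hold.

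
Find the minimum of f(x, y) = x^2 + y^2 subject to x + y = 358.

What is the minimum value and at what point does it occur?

Substitute y = 358 - x into f(x,y) = x^2 + y^2:
g(x) = x^2 + (358 - x)^2 = 2x^2 - 716x + 128164
g'(x) = 4x - 716 = 0  =>  x = 179
y = 358 - 179 = 179
Minimum value = 179^2 + 179^2 = 64082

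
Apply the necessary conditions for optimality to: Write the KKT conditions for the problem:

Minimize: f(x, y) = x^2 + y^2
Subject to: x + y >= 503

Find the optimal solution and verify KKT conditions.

KKT conditions for min x^2 + y^2 s.t. x + y >= 503:
Stationarity: 2x = mu, 2y = mu
So x = y = mu/2.
Complementary slackness: mu*(x + y - 503) = 0
Primal feasibility: x + y >= 503; dual feasibility: mu >= 0
If mu = 0 then x = y = 0, but 0 + 0 < 503 is infeasible, so the constraint is active.
Constraint active: x + y = 2*(mu/2) = 503 => mu = 503
x = y = 503/2, f = 253009/2
Verify: stationarity 2*(503/2) = 503 = mu; primal 503/2 + 503/2 = 503 >= 503; dual mu = 503 >= 0; complementary slackness 503*(503 - 503) = 0. All KKT conditions hold.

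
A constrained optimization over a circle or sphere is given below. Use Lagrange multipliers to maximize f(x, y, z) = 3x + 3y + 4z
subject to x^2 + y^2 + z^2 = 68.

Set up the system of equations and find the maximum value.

Lagrange conditions: 3 = 2*lambda*x, 3 = 2*lambda*y, 4 = 2*lambda*z
So x:3 = y:3 = z:4, i.e. x = 3t, y = 3t, z = 4t
Constraint: t^2*(3^2 + 3^2 + 4^2) = 68
  t^2 * 34 = 68  =>  t = sqrt(2)
Maximum = 3*3t + 3*3t + 4*4t = 34*sqrt(2) = sqrt(2312)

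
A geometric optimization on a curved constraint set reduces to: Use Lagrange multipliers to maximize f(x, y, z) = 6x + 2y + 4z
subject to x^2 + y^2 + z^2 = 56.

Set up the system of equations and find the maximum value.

Lagrange conditions: 6 = 2*lambda*x, 2 = 2*lambda*y, 4 = 2*lambda*z
So x:6 = y:2 = z:4, i.e. x = 6t, y = 2t, z = 4t
Constraint: t^2*(6^2 + 2^2 + 4^2) = 56
  t^2 * 56 = 56  =>  t = sqrt(1)
Maximum = 6*6t + 2*2t + 4*4t = 56*sqrt(1) = 56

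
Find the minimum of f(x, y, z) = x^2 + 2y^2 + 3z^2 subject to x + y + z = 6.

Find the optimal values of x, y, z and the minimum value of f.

Using Lagrange multipliers on f = x^2 + 2y^2 + 3z^2 with constraint x + y + z = 6:
Conditions: 2*1*x = lambda, 2*2*y = lambda, 2*3*z = lambda
So x = lambda/2, y = lambda/4, z = lambda/6
Substituting into constraint: lambda * (11/12) = 6
lambda = 72/11
x = 36/11, y = 18/11, z = 12/11
Minimum value = 216/11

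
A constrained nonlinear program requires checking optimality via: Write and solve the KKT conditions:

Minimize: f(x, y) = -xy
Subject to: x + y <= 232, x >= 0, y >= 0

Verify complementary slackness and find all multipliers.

Problem: min -xy s.t. x + y <= 232 (multiplier lambda), x >= 0 (mu_x), y >= 0 (mu_y)
KKT stationarity: -y + lambda - mu_x = 0, -x + lambda - mu_y = 0, with lambda, mu_x, mu_y >= 0
Complementary slackness: lambda*(x + y - 232) = 0, mu_x*x = 0, mu_y*y = 0
If lambda = 0: y = -mu_x <= 0 and x = -mu_y <= 0 force x = y = 0 with f = 0; but x = y = 116 is feasible with f = -13456 < 0, so this is not the minimum. Hence lambda > 0 and x + y = 232.
Try x > 0, y > 0 (so mu_x = mu_y = 0): y = lambda, x = lambda => x = y = lambda
x + y = 232 => 2*lambda = 232 => lambda = 116
x* = y* = 116 > 0, consistent with mu_x = mu_y = 0.
(Any feasible point with x = 0 or y = 0 has f = 0 > -13456, so the minimum is not on those boundaries.)
min(-xy) = -13456 (i.e. max xy = 13456)
Multipliers: lambda = 116, mu_x = 0, mu_y = 0
Complementary slackness: lambda*(x + y - 232) = 116*(116 + 116 - 232) = 0, mu_x*x = 0*116 = 0, mu_y*y = 0*116 = 0. Satisfied.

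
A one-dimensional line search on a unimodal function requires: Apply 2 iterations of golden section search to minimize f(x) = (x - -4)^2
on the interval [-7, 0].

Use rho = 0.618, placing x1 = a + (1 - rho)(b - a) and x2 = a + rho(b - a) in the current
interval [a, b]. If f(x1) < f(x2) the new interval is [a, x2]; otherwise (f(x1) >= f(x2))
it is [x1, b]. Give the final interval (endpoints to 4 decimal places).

Golden section search for min of f(x) = (x - -4)^2 on [-7, 0].
Each step: x1 = a + (1 - rho)(b - a), x2 = a + rho(b - a); if f(x1) < f(x2) keep [a, x2], otherwise keep [x1, b].
Step 1: [-7.0000, 0.0000], x1=-4.3260 (f=0.1063), x2=-2.6740 (f=1.7583); f(x1) < f(x2) => keep [-7.0000, -2.6740]
Step 2: [-7.0000, -2.6740], x1=-5.3475 (f=1.8157), x2=-4.3265 (f=0.1066); f(x1) > f(x2) => keep [-5.3475, -2.6740]
Final interval: [-5.3475, -2.6740]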